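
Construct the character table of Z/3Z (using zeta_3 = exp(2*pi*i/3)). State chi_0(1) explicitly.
Character table of Z/3Z (irreps indexed chi_0,...,chi_2 with chi_k(m) = zeta_3^(k*m), zeta_3 = exp(2*pi*i/3)):
  irrep \ class  {0} (size 1)  {1} (size 1)    {2} (size 1)  
  chi_0          1             1               1             
  chi_1          1             exp(2*I*pi/3)   exp(-2*I*pi/3)
  chi_2          1             exp(-2*I*pi/3)  exp(2*I*pi/3) 

Spot check: chi_0(1) = zeta_3^(0*1) = zeta_3^0 = 1.

Why: Z/3Z is abelian, so all 3 irreducible complex representations are 1-dimensional. They are given by chi_k(m) = zeta_3^(k*m) for k = 0,...,2. Row orthogonality: sum_m chi_k(m) conj(chi_l(m)) = 3 * [k = l].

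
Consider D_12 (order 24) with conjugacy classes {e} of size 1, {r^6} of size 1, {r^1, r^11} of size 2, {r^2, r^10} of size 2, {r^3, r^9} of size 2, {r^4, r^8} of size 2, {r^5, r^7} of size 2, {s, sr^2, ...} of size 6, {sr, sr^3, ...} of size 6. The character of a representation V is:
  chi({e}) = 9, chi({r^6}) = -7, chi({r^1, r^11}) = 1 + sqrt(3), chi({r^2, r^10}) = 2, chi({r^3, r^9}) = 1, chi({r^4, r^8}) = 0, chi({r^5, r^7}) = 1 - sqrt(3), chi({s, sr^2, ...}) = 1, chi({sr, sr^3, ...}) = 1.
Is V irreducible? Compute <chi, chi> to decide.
Not irreducible (reducible): <chi, chi> = 7 > 1.

Reasoning: <chi, chi> = (1/|G|) sum_C |C| * |chi(C)|^2 = (1/24)[1*|9|^2 + 1*|-7|^2 + 2*|1 + sqrt(3)|^2 + 2*|2|^2 + 2*|1|^2 + 2*|0|^2 + 2*|1 - sqrt(3)|^2 + 6*|1|^2 + 6*|1|^2]
  = (1/24)[(81) + (49) + (4*sqrt(3) + 8) + (8) + (2) + (0) + (8 - 4*sqrt(3)) + (6) + (6)] = 168/24 = 7.
A character is irreducible iff <chi, chi> = 1, so this representation is reducible.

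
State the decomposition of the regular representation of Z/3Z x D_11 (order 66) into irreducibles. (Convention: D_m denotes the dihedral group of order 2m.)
Each irreducible V_i of dimension d_i appears with multiplicity d_i, i.e. rho_reg = (direct sum over all irreducibles V_i) d_i V_i. The irreducible dimensions for Z/3Z x D_11 are 1, 1, 1, 1, 1, 1, 2, 2, 2, 2, 2, 2, 2, 2, 2, 2, 2, 2, 2, 2, 2: 6 irreducibles of dimension 1, each with multiplicity 1; 15 irreducibles of dimension 2, each with multiplicity 2. Total dimension 6*1*1 + 15*2*2 = 66 = |G|.

Solution. General theorem: in the regular representation of a finite group G, each irreducible appears with multiplicity equal to its dimension. Check: dim(rho_reg) = sum d_i^2 = 1 + 1 + 1 + 1 + 1 + 1 + 4 + 4 + 4 + 4 + 4 + 4 + 4 + 4 + 4 + 4 + 4 + 4 + 4 + 4 + 4 = 66 = |G|.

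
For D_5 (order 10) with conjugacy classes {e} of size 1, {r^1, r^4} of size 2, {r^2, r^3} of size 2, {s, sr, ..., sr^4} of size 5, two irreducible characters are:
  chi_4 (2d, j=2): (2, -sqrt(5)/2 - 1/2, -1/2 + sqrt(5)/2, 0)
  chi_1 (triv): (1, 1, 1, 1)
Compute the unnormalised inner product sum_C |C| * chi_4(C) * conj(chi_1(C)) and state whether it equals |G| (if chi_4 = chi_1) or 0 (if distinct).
Sum = 0; so <chi_4, chi_1> = 0 (distinct irreducibles are orthogonal).

Why: Compute term by term over conjugacy classes (|C| * chi_4(C) * conj(chi_1(C))):
  1*(2)*conj(1) + 2*(-sqrt(5)/2 - 1/2)*conj(1) + 2*(-1/2 + sqrt(5)/2)*conj(1) + 5*(0)*conj(1)
  = (2) + (-sqrt(5) - 1) + (-1 + sqrt(5)) + (0)
  = 0.
Dividing by |G| = 10 gives 0/10 = 0, matching the row-orthogonality relation <chi_4, chi_1> = [chi_4 = chi_1].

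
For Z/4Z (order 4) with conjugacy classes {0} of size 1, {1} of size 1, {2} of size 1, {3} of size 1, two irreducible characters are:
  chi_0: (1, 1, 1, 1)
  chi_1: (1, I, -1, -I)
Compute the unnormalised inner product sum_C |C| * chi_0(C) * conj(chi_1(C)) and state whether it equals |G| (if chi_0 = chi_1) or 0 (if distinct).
Sum = 0; so <chi_0, chi_1> = 0 (distinct irreducibles are orthogonal).

Explanation: Compute term by term over conjugacy classes (|C| * chi_0(C) * conj(chi_1(C))):
  1*(1)*conj(1) + 1*(1)*conj(I) + 1*(1)*conj(-1) + 1*(1)*conj(-I)
  = (1) + (-I) + (-1) + (I)
  = 0.
(Exp terms are combined using exp(i*s)*conj(exp(i*t)) = exp(i*(s-t)), and sums of them are collapsed using the identity that for every m > 1 the m distinct m-th roots of unity sum to 0, e.g. 1 + exp(2*I*pi/3) + exp(-2*I*pi/3) = 0.)
Dividing by |G| = 4 gives 0/4 = 0, matching the row-orthogonality relation <chi_0, chi_1> = [chi_0 = chi_1].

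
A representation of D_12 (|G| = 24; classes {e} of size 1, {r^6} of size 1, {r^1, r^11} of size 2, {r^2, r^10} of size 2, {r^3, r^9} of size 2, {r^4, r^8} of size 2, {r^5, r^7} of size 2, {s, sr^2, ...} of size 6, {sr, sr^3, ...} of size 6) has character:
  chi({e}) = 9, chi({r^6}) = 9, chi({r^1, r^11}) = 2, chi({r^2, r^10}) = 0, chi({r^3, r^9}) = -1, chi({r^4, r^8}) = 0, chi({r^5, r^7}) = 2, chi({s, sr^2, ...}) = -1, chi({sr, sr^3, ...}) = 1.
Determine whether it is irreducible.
Not irreducible (reducible): <chi, chi> = 8 > 1.

Explanation: <chi, chi> = (1/|G|) sum_C |C| * |chi(C)|^2 = (1/24)[1*|9|^2 + 1*|9|^2 + 2*|2|^2 + 2*|0|^2 + 2*|-1|^2 + 2*|0|^2 + 2*|2|^2 + 6*|-1|^2 + 6*|1|^2]
  = (1/24)[(81) + (81) + (8) + (0) + (2) + (0) + (8) + (6) + (6)] = 192/24 = 8.
A character is irreducible iff <chi, chi> = 1, so this representation is reducible.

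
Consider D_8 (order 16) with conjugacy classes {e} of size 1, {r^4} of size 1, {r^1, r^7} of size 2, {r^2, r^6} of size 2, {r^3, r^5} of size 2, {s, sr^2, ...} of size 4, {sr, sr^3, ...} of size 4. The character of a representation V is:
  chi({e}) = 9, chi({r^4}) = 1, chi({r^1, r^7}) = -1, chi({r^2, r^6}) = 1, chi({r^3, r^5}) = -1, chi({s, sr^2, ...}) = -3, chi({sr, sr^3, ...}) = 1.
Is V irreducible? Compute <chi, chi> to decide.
Not irreducible (reducible): <chi, chi> = 8 > 1.

<chi, chi> = (1/|G|) sum_C |C| * |chi(C)|^2 = (1/16)[1*|9|^2 + 1*|1|^2 + 2*|-1|^2 + 2*|1|^2 + 2*|-1|^2 + 4*|-3|^2 + 4*|1|^2]
  = (1/16)[(81) + (1) + (2) + (2) + (2) + (36) + (4)] = 128/16 = 8.
A character is irreducible iff <chi, chi> = 1, so this representation is reducible.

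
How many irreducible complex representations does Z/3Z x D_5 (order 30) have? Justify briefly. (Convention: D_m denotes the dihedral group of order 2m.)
12

Details: The number of irreducible complex representations of a finite group equals its number of conjugacy classes. For a direct product, #classes(G x H) = #classes(G) * #classes(H). Z/3Z has 3 classes (abelian), D_5 has 4 classes, so 3 * 4 = 12, so Z/3Z x D_5 (order 30) has exactly 12 irreducible complex representations.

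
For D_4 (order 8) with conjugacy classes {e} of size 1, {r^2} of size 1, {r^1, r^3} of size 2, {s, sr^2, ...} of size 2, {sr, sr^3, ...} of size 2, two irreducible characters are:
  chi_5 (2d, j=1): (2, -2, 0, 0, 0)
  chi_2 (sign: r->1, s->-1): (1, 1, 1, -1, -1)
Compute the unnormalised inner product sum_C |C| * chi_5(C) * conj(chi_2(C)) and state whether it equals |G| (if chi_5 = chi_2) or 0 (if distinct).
Sum = 0; so <chi_5, chi_2> = 0 (distinct irreducibles are orthogonal).

Derivation: Compute term by term over conjugacy classes (|C| * chi_5(C) * conj(chi_2(C))):
  1*(2)*conj(1) + 1*(-2)*conj(1) + 2*(0)*conj(1) + 2*(0)*conj(-1) + 2*(0)*conj(-1)
  = (2) + (-2) + (0) + (0) + (0)
  = 0.
Dividing by |G| = 8 gives 0/8 = 0, matching the row-orthogonality relation <chi_5, chi_2> = [chi_5 = chi_2].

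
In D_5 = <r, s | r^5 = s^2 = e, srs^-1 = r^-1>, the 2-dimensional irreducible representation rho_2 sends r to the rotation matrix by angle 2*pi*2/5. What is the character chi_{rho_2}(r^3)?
chi_{rho_2}(r^3) = 2*cos(2*pi*2*3/5) = -1/2 + sqrt(5)/2

Justification: rho_2(r^3) is rotation by angle 2*pi*2*3/5, whose trace is 2*cos(2*pi*2*3/5) = -1/2 + sqrt(5)/2.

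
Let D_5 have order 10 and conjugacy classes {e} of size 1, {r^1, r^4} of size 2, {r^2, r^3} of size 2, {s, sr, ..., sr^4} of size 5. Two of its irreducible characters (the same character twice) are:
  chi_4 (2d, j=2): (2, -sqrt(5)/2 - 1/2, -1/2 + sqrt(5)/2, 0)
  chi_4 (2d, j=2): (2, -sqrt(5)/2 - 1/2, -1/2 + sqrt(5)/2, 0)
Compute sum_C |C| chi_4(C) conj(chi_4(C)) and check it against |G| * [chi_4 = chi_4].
Sum = 10 = |G| = 10; so <chi_4, chi_4> = 1 (norm-1 confirms irreducibility).

Working: Compute term by term over conjugacy classes (|C| * chi_4(C) * conj(chi_4(C))):
  1*(2)*conj(2) + 2*(-sqrt(5)/2 - 1/2)*conj(-sqrt(5)/2 - 1/2) + 2*(-1/2 + sqrt(5)/2)*conj(-1/2 + sqrt(5)/2) + 5*(0)*conj(0)
  = (4) + (sqrt(5) + 3) + (3 - sqrt(5)) + (0)
  = 10.
Dividing by |G| = 10 gives 10/10 = 1, matching the row-orthogonality relation <chi_4, chi_4> = [chi_4 = chi_4].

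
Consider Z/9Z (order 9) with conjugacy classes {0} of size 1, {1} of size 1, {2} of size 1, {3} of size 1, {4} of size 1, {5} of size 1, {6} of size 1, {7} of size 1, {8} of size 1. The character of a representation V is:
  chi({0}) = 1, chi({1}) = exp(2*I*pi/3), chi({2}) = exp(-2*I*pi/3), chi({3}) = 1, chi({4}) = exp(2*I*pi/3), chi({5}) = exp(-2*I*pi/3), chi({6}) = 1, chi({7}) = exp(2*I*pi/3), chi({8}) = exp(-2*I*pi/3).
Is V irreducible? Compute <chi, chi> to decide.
Irreducible: <chi, chi> = 1.

Justification: <chi, chi> = (1/|G|) sum_C |C| * |chi(C)|^2 = (1/9)[1*|1|^2 + 1*|exp(2*I*pi/3)|^2 + 1*|exp(-2*I*pi/3)|^2 + 1*|1|^2 + 1*|exp(2*I*pi/3)|^2 + 1*|exp(-2*I*pi/3)|^2 + 1*|1|^2 + 1*|exp(2*I*pi/3)|^2 + 1*|exp(-2*I*pi/3)|^2]
  = (1/9)[(1) + (1) + (1) + (1) + (1) + (1) + (1) + (1) + (1)] = 9/9 = 1.
(Exp terms are combined using exp(i*s)*conj(exp(i*t)) = exp(i*(s-t)), and sums of them are collapsed using the identity that for every m > 1 the m distinct m-th roots of unity sum to 0, e.g. 1 + exp(2*I*pi/3) + exp(-2*I*pi/3) = 0.)
A character is irreducible iff <chi, chi> = 1, so this representation is irreducible.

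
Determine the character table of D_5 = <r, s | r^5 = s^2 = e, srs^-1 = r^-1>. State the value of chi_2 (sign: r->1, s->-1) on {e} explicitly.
Conjugacy classes: {e} of size 1, {r^1, r^4} of size 2, {r^2, r^3} of size 2, {s, sr, ..., sr^4} of size 5.
Character table:
  irrep \ class              {e} (size 1)  {r^1, r^4} (size 2)  {r^2, r^3} (size 2)  {s, sr, ..., sr^4} (size 5)
  chi_1 (triv)               1             1                    1                    1                          
  chi_2 (sign: r->1, s->-1)  1             1                    1                    -1                         
  chi_3 (2d, j=1)            2             -1/2 + sqrt(5)/2     -sqrt(5)/2 - 1/2     0                          
  chi_4 (2d, j=2)            2             -sqrt(5)/2 - 1/2     -1/2 + sqrt(5)/2     0                          

Spot check: chi_2 (sign: r->1, s->-1) on {e} = 1.

Details: D_5 has order 2*5 = 10 with 4 conjugacy classes, hence 4 irreducibles. Sum of squared dims 1 + 1 + 4 + 4 = 10 = |G|. Linear characters come from the abelianisation; the 2-dimensional irreps have character r^k -> 2*cos(2*pi*j*k/5), reflections -> 0.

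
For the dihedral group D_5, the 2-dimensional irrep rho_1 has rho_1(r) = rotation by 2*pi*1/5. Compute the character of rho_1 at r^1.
chi_{rho_1}(r^1) = 2*cos(2*pi*1*1/5) = -1/2 + sqrt(5)/2

Derivation: rho_1(r^1) is rotation by angle 2*pi*1*1/5, whose trace is 2*cos(2*pi*1*1/5) = -1/2 + sqrt(5)/2.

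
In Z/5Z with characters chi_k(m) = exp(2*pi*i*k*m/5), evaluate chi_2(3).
chi_2(3) = zeta_5^6 = exp(2*I*pi/5)

chi_2(3) = zeta_5^(2*3) = zeta_5^6. Since zeta_5^5 = 1, this equals zeta_5^1 = exp(2*pi*i*1/5) = exp(2*I*pi/5).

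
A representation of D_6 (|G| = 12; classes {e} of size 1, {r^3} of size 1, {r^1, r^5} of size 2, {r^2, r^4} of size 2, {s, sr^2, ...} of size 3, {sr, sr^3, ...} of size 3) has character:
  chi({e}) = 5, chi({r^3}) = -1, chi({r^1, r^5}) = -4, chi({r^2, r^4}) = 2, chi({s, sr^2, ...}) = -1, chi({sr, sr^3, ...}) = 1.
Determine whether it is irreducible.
Not irreducible (reducible): <chi, chi> = 6 > 1.

Justification: <chi, chi> = (1/|G|) sum_C |C| * |chi(C)|^2 = (1/12)[1*|5|^2 + 1*|-1|^2 + 2*|-4|^2 + 2*|2|^2 + 3*|-1|^2 + 3*|1|^2]
  = (1/12)[(25) + (1) + (32) + (8) + (3) + (3)] = 72/12 = 6.
A character is irreducible iff <chi, chi> = 1, so this representation is reducible.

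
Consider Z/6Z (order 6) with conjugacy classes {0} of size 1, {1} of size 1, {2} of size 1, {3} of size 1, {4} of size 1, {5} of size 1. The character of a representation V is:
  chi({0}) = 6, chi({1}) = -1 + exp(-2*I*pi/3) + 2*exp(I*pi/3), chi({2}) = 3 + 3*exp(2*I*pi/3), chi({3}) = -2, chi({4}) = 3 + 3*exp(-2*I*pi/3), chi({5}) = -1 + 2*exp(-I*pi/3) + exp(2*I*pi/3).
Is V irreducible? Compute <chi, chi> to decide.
Not irreducible (reducible): <chi, chi> = 10 > 1.

Why: <chi, chi> = (1/|G|) sum_C |C| * |chi(C)|^2 = (1/6)[1*|6|^2 + 1*|-1 + exp(-2*I*pi/3) + 2*exp(I*pi/3)|^2 + 1*|3 + 3*exp(2*I*pi/3)|^2 + 1*|-2|^2 + 1*|3 + 3*exp(-2*I*pi/3)|^2 + 1*|-1 + 2*exp(-I*pi/3) + exp(2*I*pi/3)|^2]
  = (1/6)[(36) + (1) + (9) + (4) + (9) + (1)] = 60/6 = 10.
(Exp terms are combined using exp(i*s)*conj(exp(i*t)) = exp(i*(s-t)), and sums of them are collapsed using the identity that for every m > 1 the m distinct m-th roots of unity sum to 0, e.g. 1 + exp(2*I*pi/3) + exp(-2*I*pi/3) = 0.)
A character is irreducible iff <chi, chi> = 1, so this representation is reducible.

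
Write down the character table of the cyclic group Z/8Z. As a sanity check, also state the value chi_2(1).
Character table of Z/8Z (irreps indexed chi_0,...,chi_7 with chi_k(m) = zeta_8^(k*m), zeta_8 = exp(2*pi*i/8)):
  irrep \ class  {0} (size 1)  {1} (size 1)    {2} (size 1)  {3} (size 1)    {4} (size 1)  {5} (size 1)    {6} (size 1)  {7} (size 1)  
  chi_0          1             1               1             1               1             1               1             1             
  chi_1          1             exp(I*pi/4)     I             exp(3*I*pi/4)   -1            exp(-3*I*pi/4)  -I            exp(-I*pi/4)  
  chi_2          1             I               -1            -I              1             I               -1            -I            
  chi_3          1             exp(3*I*pi/4)   -I            exp(I*pi/4)     -1            exp(-I*pi/4)    I             exp(-3*I*pi/4)
  chi_4          1             -1              1             -1              1             -1              1             -1            
  chi_5          1             exp(-3*I*pi/4)  I             exp(-I*pi/4)    -1            exp(I*pi/4)     -I            exp(3*I*pi/4) 
  chi_6          1             -I              -1            I               1             -I              -1            I             
  chi_7          1             exp(-I*pi/4)    -I            exp(-3*I*pi/4)  -1            exp(3*I*pi/4)   I             exp(I*pi/4)   

Spot check: chi_2(1) = zeta_8^(2*1) = zeta_8^2 = I.

Reasoning: Z/8Z is abelian, so all 8 irreducible complex representations are 1-dimensional. They are given by chi_k(m) = zeta_8^(k*m) for k = 0,...,7. Row orthogonality: sum_m chi_k(m) conj(chi_l(m)) = 8 * [k = l].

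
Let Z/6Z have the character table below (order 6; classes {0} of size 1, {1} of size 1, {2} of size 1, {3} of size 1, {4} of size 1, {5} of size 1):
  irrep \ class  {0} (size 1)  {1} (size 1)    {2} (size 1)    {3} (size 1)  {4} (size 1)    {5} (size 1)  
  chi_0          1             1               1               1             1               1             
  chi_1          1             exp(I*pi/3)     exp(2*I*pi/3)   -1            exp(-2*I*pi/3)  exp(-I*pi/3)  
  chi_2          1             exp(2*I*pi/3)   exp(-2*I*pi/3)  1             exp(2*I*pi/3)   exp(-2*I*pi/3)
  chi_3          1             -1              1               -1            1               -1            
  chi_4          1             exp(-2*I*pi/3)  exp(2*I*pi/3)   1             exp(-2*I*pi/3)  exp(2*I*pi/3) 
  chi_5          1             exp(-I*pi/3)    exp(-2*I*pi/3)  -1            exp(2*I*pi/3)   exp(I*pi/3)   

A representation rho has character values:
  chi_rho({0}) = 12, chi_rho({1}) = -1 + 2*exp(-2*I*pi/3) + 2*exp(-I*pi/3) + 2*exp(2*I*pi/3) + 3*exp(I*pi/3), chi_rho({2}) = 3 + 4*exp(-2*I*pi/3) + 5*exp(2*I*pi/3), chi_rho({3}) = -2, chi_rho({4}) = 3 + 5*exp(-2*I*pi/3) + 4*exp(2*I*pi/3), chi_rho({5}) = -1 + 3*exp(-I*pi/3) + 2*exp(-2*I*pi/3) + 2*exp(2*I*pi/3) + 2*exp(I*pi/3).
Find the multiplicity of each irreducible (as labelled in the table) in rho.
Multiplicities: chi_0: 1, chi_1: 3, chi_2: 2, chi_3: 2, chi_4: 2, chi_5: 2.

Explanation: Use <chi_rho, chi> = (1/|G|) sum_C |C| * chi_rho(C) * conj(chi(C)) with |G| = 6 for each irreducible chi in the table:
  <chi_rho, chi_0> = (1/6)[1*(12)*conj(1) + 1*(-1 + 2*exp(-2*I*pi/3) + 2*exp(-I*pi/3) + 2*exp(2*I*pi/3) + 3*exp(I*pi/3))*conj(1) + 1*(3 + 4*exp(-2*I*pi/3) + 5*exp(2*I*pi/3))*conj(1) + 1*(-2)*conj(1) + 1*(3 + 5*exp(-2*I*pi/3) + 4*exp(2*I*pi/3))*conj(1) + 1*(-1 + 3*exp(-I*pi/3) + 2*exp(-2*I*pi/3) + 2*exp(2*I*pi/3) + 2*exp(I*pi/3))*conj(1)]
      = (1/6)[(12) + (-1 + 2*exp(-2*I*pi/3) + 2*exp(-I*pi/3) + 2*exp(2*I*pi/3) + 3*exp(I*pi/3)) + (3 + 4*exp(-2*I*pi/3) + 5*exp(2*I*pi/3)) + (-2) + (3 + 5*exp(-2*I*pi/3) + 4*exp(2*I*pi/3)) + (-1 + 3*exp(-I*pi/3) + 2*exp(-2*I*pi/3) + 2*exp(2*I*pi/3) + 2*exp(I*pi/3))] = 6/6 = 1
  <chi_rho, chi_1> = (1/6)[1*(12)*conj(1) + 1*(-1 + 2*exp(-2*I*pi/3) + 2*exp(-I*pi/3) + 2*exp(2*I*pi/3) + 3*exp(I*pi/3))*conj(exp(I*pi/3)) + 1*(3 + 4*exp(-2*I*pi/3) + 5*exp(2*I*pi/3))*conj(exp(2*I*pi/3)) + 1*(-2)*conj(-1) + 1*(3 + 5*exp(-2*I*pi/3) + 4*exp(2*I*pi/3))*conj(exp(-2*I*pi/3)) + 1*(-1 + 3*exp(-I*pi/3) + 2*exp(-2*I*pi/3) + 2*exp(2*I*pi/3) + 2*exp(I*pi/3))*conj(exp(-I*pi/3))]
      = (1/6)[(12) + (1 + 2*exp(-2*I*pi/3) - exp(-I*pi/3) + 2*exp(I*pi/3)) + (5 + 3*exp(-2*I*pi/3) + 4*exp(2*I*pi/3)) + (2) + (5 + 4*exp(-2*I*pi/3) + 3*exp(2*I*pi/3)) + (1 + 2*exp(-I*pi/3) - exp(I*pi/3) + 2*exp(2*I*pi/3))] = 18/6 = 3
  <chi_rho, chi_2> = (1/6)[1*(12)*conj(1) + 1*(-1 + 2*exp(-2*I*pi/3) + 2*exp(-I*pi/3) + 2*exp(2*I*pi/3) + 3*exp(I*pi/3))*conj(exp(2*I*pi/3)) + 1*(3 + 4*exp(-2*I*pi/3) + 5*exp(2*I*pi/3))*conj(exp(-2*I*pi/3)) + 1*(-2)*conj(1) + 1*(3 + 5*exp(-2*I*pi/3) + 4*exp(2*I*pi/3))*conj(exp(2*I*pi/3)) + 1*(-1 + 3*exp(-I*pi/3) + 2*exp(-2*I*pi/3) + 2*exp(2*I*pi/3) + 2*exp(I*pi/3))*conj(exp(-2*I*pi/3))]
      = (1/6)[(12) + (1) + (4 + 5*exp(-2*I*pi/3) + 3*exp(2*I*pi/3)) + (-2) + (4 + 3*exp(-2*I*pi/3) + 5*exp(2*I*pi/3)) + (1)] = 12/6 = 2
  <chi_rho, chi_3> = (1/6)[1*(12)*conj(1) + 1*(-1 + 2*exp(-2*I*pi/3) + 2*exp(-I*pi/3) + 2*exp(2*I*pi/3) + 3*exp(I*pi/3))*conj(-1) + 1*(3 + 4*exp(-2*I*pi/3) + 5*exp(2*I*pi/3))*conj(1) + 1*(-2)*conj(-1) + 1*(3 + 5*exp(-2*I*pi/3) + 4*exp(2*I*pi/3))*conj(1) + 1*(-1 + 3*exp(-I*pi/3) + 2*exp(-2*I*pi/3) + 2*exp(2*I*pi/3) + 2*exp(I*pi/3))*conj(-1)]
      = (1/6)[(12) + (1 - 3*exp(I*pi/3) - 2*exp(2*I*pi/3) - 2*exp(-I*pi/3) - 2*exp(-2*I*pi/3)) + (3 + 4*exp(-2*I*pi/3) + 5*exp(2*I*pi/3)) + (2) + (3 + 5*exp(-2*I*pi/3) + 4*exp(2*I*pi/3)) + (1 - 2*exp(I*pi/3) - 2*exp(2*I*pi/3) - 2*exp(-2*I*pi/3) - 3*exp(-I*pi/3))] = 12/6 = 2
  <chi_rho, chi_4> = (1/6)[1*(12)*conj(1) + 1*(-1 + 2*exp(-2*I*pi/3) + 2*exp(-I*pi/3) + 2*exp(2*I*pi/3) + 3*exp(I*pi/3))*conj(exp(-2*I*pi/3)) + 1*(3 + 4*exp(-2*I*pi/3) + 5*exp(2*I*pi/3))*conj(exp(2*I*pi/3)) + 1*(-2)*conj(1) + 1*(3 + 5*exp(-2*I*pi/3) + 4*exp(2*I*pi/3))*conj(exp(-2*I*pi/3)) + 1*(-1 + 3*exp(-I*pi/3) + 2*exp(-2*I*pi/3) + 2*exp(2*I*pi/3) + 2*exp(I*pi/3))*conj(exp(2*I*pi/3))]
      = (1/6)[(12) + (-1 + 2*exp(-2*I*pi/3) - exp(2*I*pi/3) + 2*exp(I*pi/3)) + (5 + 3*exp(-2*I*pi/3) + 4*exp(2*I*pi/3)) + (-2) + (5 + 4*exp(-2*I*pi/3) + 3*exp(2*I*pi/3)) + (-1 + 2*exp(-I*pi/3) - exp(-2*I*pi/3) + 2*exp(2*I*pi/3))] = 12/6 = 2
  <chi_rho, chi_5> = (1/6)[1*(12)*conj(1) + 1*(-1 + 2*exp(-2*I*pi/3) + 2*exp(-I*pi/3) + 2*exp(2*I*pi/3) + 3*exp(I*pi/3))*conj(exp(-I*pi/3)) + 1*(3 + 4*exp(-2*I*pi/3) + 5*exp(2*I*pi/3))*conj(exp(-2*I*pi/3)) + 1*(-2)*conj(-1) + 1*(3 + 5*exp(-2*I*pi/3) + 4*exp(2*I*pi/3))*conj(exp(2*I*pi/3)) + 1*(-1 + 3*exp(-I*pi/3) + 2*exp(-2*I*pi/3) + 2*exp(2*I*pi/3) + 2*exp(I*pi/3))*conj(exp(I*pi/3))]
      = (1/6)[(12) + (-1) + (4 + 5*exp(-2*I*pi/3) + 3*exp(2*I*pi/3)) + (2) + (4 + 3*exp(-2*I*pi/3) + 5*exp(2*I*pi/3)) + (-1)] = 12/6 = 2
(Exp terms are combined using exp(i*s)*conj(exp(i*t)) = exp(i*(s-t)), and sums of them are collapsed using the identity that for every m > 1 the m distinct m-th roots of unity sum to 0, e.g. 1 + exp(2*I*pi/3) + exp(-2*I*pi/3) = 0.)
Dimension check: dim(rho) = sum (mult * dim) = 1*1 + 3*1 + 2*1 + 2*1 + 2*1 + 2*1 = 12 = chi_rho(e) = 12.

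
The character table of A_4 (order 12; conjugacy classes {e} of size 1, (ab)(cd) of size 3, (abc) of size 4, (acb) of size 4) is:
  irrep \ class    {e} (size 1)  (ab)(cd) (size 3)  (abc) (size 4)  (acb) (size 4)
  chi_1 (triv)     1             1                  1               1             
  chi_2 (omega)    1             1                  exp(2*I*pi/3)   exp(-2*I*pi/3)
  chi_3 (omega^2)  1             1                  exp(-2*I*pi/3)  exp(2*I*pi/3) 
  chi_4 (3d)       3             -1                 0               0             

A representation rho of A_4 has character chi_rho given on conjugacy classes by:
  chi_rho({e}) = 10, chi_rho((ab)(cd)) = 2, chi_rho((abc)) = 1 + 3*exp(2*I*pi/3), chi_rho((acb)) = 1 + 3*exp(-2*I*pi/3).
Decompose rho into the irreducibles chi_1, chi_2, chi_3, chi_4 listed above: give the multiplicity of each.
Multiplicities: chi_1: 1, chi_2: 3, chi_3: 0, chi_4: 2.

Proof sketch: Use <chi_rho, chi> = (1/|G|) sum_C |C| * chi_rho(C) * conj(chi(C)) with |G| = 12 for each irreducible chi in the table:
  <chi_rho, chi_1> = (1/12)[1*(10)*conj(1) + 3*(2)*conj(1) + 4*(1 + 3*exp(2*I*pi/3))*conj(1) + 4*(1 + 3*exp(-2*I*pi/3))*conj(1)]
      = (1/12)[(10) + (6) + (4 + 12*exp(2*I*pi/3)) + (4 + 12*exp(-2*I*pi/3))] = 12/12 = 1
  <chi_rho, chi_2> = (1/12)[1*(10)*conj(1) + 3*(2)*conj(1) + 4*(1 + 3*exp(2*I*pi/3))*conj(exp(2*I*pi/3)) + 4*(1 + 3*exp(-2*I*pi/3))*conj(exp(-2*I*pi/3))]
      = (1/12)[(10) + (6) + (12 + 4*exp(-2*I*pi/3)) + (12 + 4*exp(2*I*pi/3))] = 36/12 = 3
  <chi_rho, chi_3> = (1/12)[1*(10)*conj(1) + 3*(2)*conj(1) + 4*(1 + 3*exp(2*I*pi/3))*conj(exp(-2*I*pi/3)) + 4*(1 + 3*exp(-2*I*pi/3))*conj(exp(2*I*pi/3))]
      = (1/12)[(10) + (6) + (12*exp(-2*I*pi/3) + 4*exp(2*I*pi/3)) + (4*exp(-2*I*pi/3) + 12*exp(2*I*pi/3))] = 0/12 = 0
  <chi_rho, chi_4> = (1/12)[1*(10)*conj(3) + 3*(2)*conj(-1) + 4*(1 + 3*exp(2*I*pi/3))*conj(0) + 4*(1 + 3*exp(-2*I*pi/3))*conj(0)]
      = (1/12)[(30) + (-6) + (0) + (0)] = 24/12 = 2
(Exp terms are combined using exp(i*s)*conj(exp(i*t)) = exp(i*(s-t)), and sums of them are collapsed using the identity that for every m > 1 the m distinct m-th roots of unity sum to 0, e.g. 1 + exp(2*I*pi/3) + exp(-2*I*pi/3) = 0.)
Dimension check: dim(rho) = sum (mult * dim) = 1*1 + 3*1 + 0*1 + 2*3 = 10 = chi_rho(e) = 10.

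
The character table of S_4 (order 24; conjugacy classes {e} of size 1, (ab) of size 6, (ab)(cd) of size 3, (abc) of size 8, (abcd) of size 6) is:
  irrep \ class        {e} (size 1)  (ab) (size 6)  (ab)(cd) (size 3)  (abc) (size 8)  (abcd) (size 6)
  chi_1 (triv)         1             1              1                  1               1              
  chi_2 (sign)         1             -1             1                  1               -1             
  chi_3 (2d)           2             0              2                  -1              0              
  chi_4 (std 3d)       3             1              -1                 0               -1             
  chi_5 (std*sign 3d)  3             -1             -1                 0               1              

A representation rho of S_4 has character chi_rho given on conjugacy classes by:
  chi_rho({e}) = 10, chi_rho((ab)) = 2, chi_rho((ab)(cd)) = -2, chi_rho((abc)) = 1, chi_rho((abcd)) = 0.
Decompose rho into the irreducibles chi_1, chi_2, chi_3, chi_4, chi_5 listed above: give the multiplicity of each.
Multiplicities: chi_1: 1, chi_2: 0, chi_3: 0, chi_4: 2, chi_5: 1.

Solution. Use <chi_rho, chi> = (1/|G|) sum_C |C| * chi_rho(C) * conj(chi(C)) with |G| = 24 for each irreducible chi in the table:
  <chi_rho, chi_1> = (1/24)[1*(10)*conj(1) + 6*(2)*conj(1) + 3*(-2)*conj(1) + 8*(1)*conj(1) + 6*(0)*conj(1)]
      = (1/24)[(10) + (12) + (-6) + (8) + (0)] = 24/24 = 1
  <chi_rho, chi_2> = (1/24)[1*(10)*conj(1) + 6*(2)*conj(-1) + 3*(-2)*conj(1) + 8*(1)*conj(1) + 6*(0)*conj(-1)]
      = (1/24)[(10) + (-12) + (-6) + (8) + (0)] = 0/24 = 0
  <chi_rho, chi_3> = (1/24)[1*(10)*conj(2) + 6*(2)*conj(0) + 3*(-2)*conj(2) + 8*(1)*conj(-1) + 6*(0)*conj(0)]
      = (1/24)[(20) + (0) + (-12) + (-8) + (0)] = 0/24 = 0
  <chi_rho, chi_4> = (1/24)[1*(10)*conj(3) + 6*(2)*conj(1) + 3*(-2)*conj(-1) + 8*(1)*conj(0) + 6*(0)*conj(-1)]
      = (1/24)[(30) + (12) + (6) + (0) + (0)] = 48/24 = 2
  <chi_rho, chi_5> = (1/24)[1*(10)*conj(3) + 6*(2)*conj(-1) + 3*(-2)*conj(-1) + 8*(1)*conj(0) + 6*(0)*conj(1)]
      = (1/24)[(30) + (-12) + (6) + (0) + (0)] = 24/24 = 1
Dimension check: dim(rho) = sum (mult * dim) = 1*1 + 0*1 + 0*2 + 2*3 + 1*3 = 10 = chi_rho(e) = 10.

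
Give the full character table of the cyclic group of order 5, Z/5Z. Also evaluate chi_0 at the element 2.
Character table of Z/5Z (irreps indexed chi_0,...,chi_4 with chi_k(m) = zeta_5^(k*m), zeta_5 = exp(2*pi*i/5)):
  irrep \ class  {0} (size 1)  {1} (size 1)    {2} (size 1)    {3} (size 1)    {4} (size 1)  
  chi_0          1             1               1               1               1             
  chi_1          1             exp(2*I*pi/5)   exp(4*I*pi/5)   exp(-4*I*pi/5)  exp(-2*I*pi/5)
  chi_2          1             exp(4*I*pi/5)   exp(-2*I*pi/5)  exp(2*I*pi/5)   exp(-4*I*pi/5)
  chi_3          1             exp(-4*I*pi/5)  exp(2*I*pi/5)   exp(-2*I*pi/5)  exp(4*I*pi/5) 
  chi_4          1             exp(-2*I*pi/5)  exp(-4*I*pi/5)  exp(4*I*pi/5)   exp(2*I*pi/5) 

Spot check: chi_0(2) = zeta_5^(0*2) = zeta_5^0 = 1.

Reasoning: Z/5Z is abelian, so all 5 irreducible complex representations are 1-dimensional. They are given by chi_k(m) = zeta_5^(k*m) for k = 0,...,4. Row orthogonality: sum_m chi_k(m) conj(chi_l(m)) = 5 * [k = l].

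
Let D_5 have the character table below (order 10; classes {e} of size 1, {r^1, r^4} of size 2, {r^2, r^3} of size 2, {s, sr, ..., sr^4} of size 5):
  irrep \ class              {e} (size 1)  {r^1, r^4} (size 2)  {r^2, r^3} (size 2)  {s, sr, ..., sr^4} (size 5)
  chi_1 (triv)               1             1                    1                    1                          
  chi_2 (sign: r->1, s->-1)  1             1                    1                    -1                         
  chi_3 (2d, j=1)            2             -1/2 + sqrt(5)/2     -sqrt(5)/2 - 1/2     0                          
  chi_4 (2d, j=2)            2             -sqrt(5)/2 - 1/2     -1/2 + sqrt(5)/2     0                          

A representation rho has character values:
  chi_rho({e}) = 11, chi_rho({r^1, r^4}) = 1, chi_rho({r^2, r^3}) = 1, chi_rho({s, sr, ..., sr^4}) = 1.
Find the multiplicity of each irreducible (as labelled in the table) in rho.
Multiplicities: chi_1: 2, chi_2: 1, chi_3: 2, chi_4: 2.

Argument: Use <chi_rho, chi> = (1/|G|) sum_C |C| * chi_rho(C) * conj(chi(C)) with |G| = 10 for each irreducible chi in the table:
  <chi_rho, chi_1> = (1/10)[1*(11)*conj(1) + 2*(1)*conj(1) + 2*(1)*conj(1) + 5*(1)*conj(1)]
      = (1/10)[(11) + (2) + (2) + (5)] = 20/10 = 2
  <chi_rho, chi_2> = (1/10)[1*(11)*conj(1) + 2*(1)*conj(1) + 2*(1)*conj(1) + 5*(1)*conj(-1)]
      = (1/10)[(11) + (2) + (2) + (-5)] = 10/10 = 1
  <chi_rho, chi_3> = (1/10)[1*(11)*conj(2) + 2*(1)*conj(-1/2 + sqrt(5)/2) + 2*(1)*conj(-sqrt(5)/2 - 1/2) + 5*(1)*conj(0)]
      = (1/10)[(22) + (-1 + sqrt(5)) + (-sqrt(5) - 1) + (0)] = 20/10 = 2
  <chi_rho, chi_4> = (1/10)[1*(11)*conj(2) + 2*(1)*conj(-sqrt(5)/2 - 1/2) + 2*(1)*conj(-1/2 + sqrt(5)/2) + 5*(1)*conj(0)]
      = (1/10)[(22) + (-sqrt(5) - 1) + (-1 + sqrt(5)) + (0)] = 20/10 = 2
Dimension check: dim(rho) = sum (mult * dim) = 2*1 + 1*1 + 2*2 + 2*2 = 11 = chi_rho(e) = 11.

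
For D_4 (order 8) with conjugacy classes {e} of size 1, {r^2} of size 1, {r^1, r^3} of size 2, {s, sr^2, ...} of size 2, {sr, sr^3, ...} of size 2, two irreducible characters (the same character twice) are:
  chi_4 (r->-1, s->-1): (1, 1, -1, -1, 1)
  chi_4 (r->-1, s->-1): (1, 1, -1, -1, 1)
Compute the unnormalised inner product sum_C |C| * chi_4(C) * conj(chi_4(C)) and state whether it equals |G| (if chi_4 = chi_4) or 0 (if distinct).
Sum = 8 = |G| = 8; so <chi_4, chi_4> = 1 (norm-1 confirms irreducibility).

Derivation: Compute term by term over conjugacy classes (|C| * chi_4(C) * conj(chi_4(C))):
  1*(1)*conj(1) + 1*(1)*conj(1) + 2*(-1)*conj(-1) + 2*(-1)*conj(-1) + 2*(1)*conj(1)
  = (1) + (1) + (2) + (2) + (2)
  = 8.
Dividing by |G| = 8 gives 8/8 = 1, matching the row-orthogonality relation <chi_4, chi_4> = [chi_4 = chi_4].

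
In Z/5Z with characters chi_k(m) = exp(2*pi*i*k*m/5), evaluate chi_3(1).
chi_3(1) = zeta_5^3 = exp(-4*I*pi/5)

Justification: chi_3(1) = zeta_5^(3*1) = zeta_5^3. Since zeta_5^5 = 1, this equals zeta_5^3 = exp(2*pi*i*3/5) = exp(-4*I*pi/5).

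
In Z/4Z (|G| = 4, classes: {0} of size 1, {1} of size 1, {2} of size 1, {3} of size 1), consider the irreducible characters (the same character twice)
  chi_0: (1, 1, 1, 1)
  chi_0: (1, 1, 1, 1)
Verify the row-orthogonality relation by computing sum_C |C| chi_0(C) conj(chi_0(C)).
Sum = 4 = |G| = 4; so <chi_0, chi_0> = 1 (norm-1 confirms irreducibility).

Derivation: Compute term by term over conjugacy classes (|C| * chi_0(C) * conj(chi_0(C))):
  1*(1)*conj(1) + 1*(1)*conj(1) + 1*(1)*conj(1) + 1*(1)*conj(1)
  = (1) + (1) + (1) + (1)
  = 4.
(Exp terms are combined using exp(i*s)*conj(exp(i*t)) = exp(i*(s-t)), and sums of them are collapsed using the identity that for every m > 1 the m distinct m-th roots of unity sum to 0, e.g. 1 + exp(2*I*pi/3) + exp(-2*I*pi/3) = 0.)
Dividing by |G| = 4 gives 4/4 = 1, matching the row-orthogonality relation <chi_0, chi_0> = [chi_0 = chi_0].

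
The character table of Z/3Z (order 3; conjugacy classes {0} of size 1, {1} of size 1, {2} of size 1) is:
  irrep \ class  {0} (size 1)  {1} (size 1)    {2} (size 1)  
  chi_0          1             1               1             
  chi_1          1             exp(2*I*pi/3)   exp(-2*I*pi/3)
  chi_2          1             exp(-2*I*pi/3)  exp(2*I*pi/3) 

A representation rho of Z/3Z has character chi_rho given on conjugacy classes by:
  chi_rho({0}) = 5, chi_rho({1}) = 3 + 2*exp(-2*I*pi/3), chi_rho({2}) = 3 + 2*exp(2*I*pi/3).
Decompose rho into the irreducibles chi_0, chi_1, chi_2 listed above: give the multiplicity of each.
Multiplicities: chi_0: 3, chi_1: 0, chi_2: 2.

Argument: Use <chi_rho, chi> = (1/|G|) sum_C |C| * chi_rho(C) * conj(chi(C)) with |G| = 3 for each irreducible chi in the table:
  <chi_rho, chi_0> = (1/3)[1*(5)*conj(1) + 1*(3 + 2*exp(-2*I*pi/3))*conj(1) + 1*(3 + 2*exp(2*I*pi/3))*conj(1)]
      = (1/3)[(5) + (3 + 2*exp(-2*I*pi/3)) + (3 + 2*exp(2*I*pi/3))] = 9/3 = 3
  <chi_rho, chi_1> = (1/3)[1*(5)*conj(1) + 1*(3 + 2*exp(-2*I*pi/3))*conj(exp(2*I*pi/3)) + 1*(3 + 2*exp(2*I*pi/3))*conj(exp(-2*I*pi/3))]
      = (1/3)[(5) + (3*exp(-2*I*pi/3) + 2*exp(2*I*pi/3)) + (2*exp(-2*I*pi/3) + 3*exp(2*I*pi/3))] = 0/3 = 0
  <chi_rho, chi_2> = (1/3)[1*(5)*conj(1) + 1*(3 + 2*exp(-2*I*pi/3))*conj(exp(-2*I*pi/3)) + 1*(3 + 2*exp(2*I*pi/3))*conj(exp(2*I*pi/3))]
      = (1/3)[(5) + (2 + 3*exp(2*I*pi/3)) + (2 + 3*exp(-2*I*pi/3))] = 6/3 = 2
(Exp terms are combined using exp(i*s)*conj(exp(i*t)) = exp(i*(s-t)), and sums of them are collapsed using the identity that for every m > 1 the m distinct m-th roots of unity sum to 0, e.g. 1 + exp(2*I*pi/3) + exp(-2*I*pi/3) = 0.)
Dimension check: dim(rho) = sum (mult * dim) = 3*1 + 0*1 + 2*1 = 5 = chi_rho(e) = 5.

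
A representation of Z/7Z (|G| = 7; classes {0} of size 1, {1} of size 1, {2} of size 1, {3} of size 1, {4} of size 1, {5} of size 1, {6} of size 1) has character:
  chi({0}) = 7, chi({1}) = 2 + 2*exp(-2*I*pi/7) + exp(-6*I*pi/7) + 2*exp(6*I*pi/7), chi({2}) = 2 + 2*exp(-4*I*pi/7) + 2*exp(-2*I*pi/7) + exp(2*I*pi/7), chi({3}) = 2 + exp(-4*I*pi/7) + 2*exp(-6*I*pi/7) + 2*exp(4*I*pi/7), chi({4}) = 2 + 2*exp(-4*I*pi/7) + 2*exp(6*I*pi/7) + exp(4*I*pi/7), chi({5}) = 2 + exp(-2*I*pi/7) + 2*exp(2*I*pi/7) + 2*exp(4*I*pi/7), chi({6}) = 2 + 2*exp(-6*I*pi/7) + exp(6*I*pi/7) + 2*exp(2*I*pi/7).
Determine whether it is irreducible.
Not irreducible (reducible): <chi, chi> = 13 > 1.

Working: <chi, chi> = (1/|G|) sum_C |C| * |chi(C)|^2 = (1/7)[1*|7|^2 + 1*|2 + 2*exp(-2*I*pi/7) + exp(-6*I*pi/7) + 2*exp(6*I*pi/7)|^2 + 1*|2 + 2*exp(-4*I*pi/7) + 2*exp(-2*I*pi/7) + exp(2*I*pi/7)|^2 + 1*|2 + exp(-4*I*pi/7) + 2*exp(-6*I*pi/7) + 2*exp(4*I*pi/7)|^2 + 1*|2 + 2*exp(-4*I*pi/7) + 2*exp(6*I*pi/7) + exp(4*I*pi/7)|^2 + 1*|2 + exp(-2*I*pi/7) + 2*exp(2*I*pi/7) + 2*exp(4*I*pi/7)|^2 + 1*|2 + 2*exp(-6*I*pi/7) + exp(6*I*pi/7) + 2*exp(2*I*pi/7)|^2]
  = (1/7)[(49) + (13 + 6*exp(-2*I*pi/7) + 10*exp(-6*I*pi/7) + 2*exp(-4*I*pi/7) + 2*exp(4*I*pi/7) + 10*exp(6*I*pi/7) + 6*exp(2*I*pi/7)) + (13 + 10*exp(-2*I*pi/7) + 6*exp(-4*I*pi/7) + 2*exp(-6*I*pi/7) + 2*exp(6*I*pi/7) + 6*exp(4*I*pi/7) + 10*exp(2*I*pi/7)) + (13 + 10*exp(-4*I*pi/7) + 6*exp(-6*I*pi/7) + 2*exp(-2*I*pi/7) + 2*exp(2*I*pi/7) + 6*exp(6*I*pi/7) + 10*exp(4*I*pi/7)) + (13 + 10*exp(-4*I*pi/7) + 6*exp(-6*I*pi/7) + 2*exp(-2*I*pi/7) + 2*exp(2*I*pi/7) + 6*exp(6*I*pi/7) + 10*exp(4*I*pi/7)) + (13 + 10*exp(-2*I*pi/7) + 6*exp(-4*I*pi/7) + 2*exp(-6*I*pi/7) + 2*exp(6*I*pi/7) + 6*exp(4*I*pi/7) + 10*exp(2*I*pi/7)) + (13 + 6*exp(-2*I*pi/7) + 10*exp(-6*I*pi/7) + 2*exp(-4*I*pi/7) + 2*exp(4*I*pi/7) + 10*exp(6*I*pi/7) + 6*exp(2*I*pi/7))] = 91/7 = 13.
(Exp terms are combined using exp(i*s)*conj(exp(i*t)) = exp(i*(s-t)), and sums of them are collapsed using the identity that for every m > 1 the m distinct m-th roots of unity sum to 0, e.g. 1 + exp(2*I*pi/3) + exp(-2*I*pi/3) = 0.)
A character is irreducible iff <chi, chi> = 1, so this representation is reducible.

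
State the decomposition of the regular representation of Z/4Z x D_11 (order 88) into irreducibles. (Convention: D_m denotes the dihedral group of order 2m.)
Each irreducible V_i of dimension d_i appears with multiplicity d_i, i.e. rho_reg = (direct sum over all irreducibles V_i) d_i V_i. The irreducible dimensions for Z/4Z x D_11 are 1, 1, 1, 1, 1, 1, 1, 1, 2, 2, 2, 2, 2, 2, 2, 2, 2, 2, 2, 2, 2, 2, 2, 2, 2, 2, 2, 2: 8 irreducibles of dimension 1, each with multiplicity 1; 20 irreducibles of dimension 2, each with multiplicity 2. Total dimension 8*1*1 + 20*2*2 = 88 = |G|.

Derivation: General theorem: in the regular representation of a finite group G, each irreducible appears with multiplicity equal to its dimension. Check: dim(rho_reg) = sum d_i^2 = 1 + 1 + 1 + 1 + 1 + 1 + 1 + 1 + 4 + 4 + 4 + 4 + 4 + 4 + 4 + 4 + 4 + 4 + 4 + 4 + 4 + 4 + 4 + 4 + 4 + 4 + 4 + 4 = 88 = |G|.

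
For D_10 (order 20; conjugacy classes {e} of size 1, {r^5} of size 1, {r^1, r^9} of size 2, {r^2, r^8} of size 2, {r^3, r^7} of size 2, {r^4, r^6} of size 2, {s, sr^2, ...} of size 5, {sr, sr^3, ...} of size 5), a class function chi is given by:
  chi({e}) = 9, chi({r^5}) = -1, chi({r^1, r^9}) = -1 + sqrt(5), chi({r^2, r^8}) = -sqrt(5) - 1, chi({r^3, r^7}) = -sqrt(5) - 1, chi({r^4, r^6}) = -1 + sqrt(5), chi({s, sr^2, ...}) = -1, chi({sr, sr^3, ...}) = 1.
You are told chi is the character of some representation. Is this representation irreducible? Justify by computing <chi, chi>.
Not irreducible (reducible): <chi, chi> = 7 > 1.

Details: <chi, chi> = (1/|G|) sum_C |C| * |chi(C)|^2 = (1/20)[1*|9|^2 + 1*|-1|^2 + 2*|-1 + sqrt(5)|^2 + 2*|-sqrt(5) - 1|^2 + 2*|-sqrt(5) - 1|^2 + 2*|-1 + sqrt(5)|^2 + 5*|-1|^2 + 5*|1|^2]
  = (1/20)[(81) + (1) + (12 - 4*sqrt(5)) + (4*sqrt(5) + 12) + (4*sqrt(5) + 12) + (12 - 4*sqrt(5)) + (5) + (5)] = 140/20 = 7.
A character is irreducible iff <chi, chi> = 1, so this representation is reducible.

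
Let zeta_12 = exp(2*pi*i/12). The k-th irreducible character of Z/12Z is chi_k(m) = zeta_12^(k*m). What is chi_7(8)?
chi_7(8) = zeta_12^56 = exp(-2*I*pi/3)

Why: chi_7(8) = zeta_12^(7*8) = zeta_12^56. Since zeta_12^12 = 1, this equals zeta_12^8 = exp(2*pi*i*8/12) = exp(-2*I*pi/3).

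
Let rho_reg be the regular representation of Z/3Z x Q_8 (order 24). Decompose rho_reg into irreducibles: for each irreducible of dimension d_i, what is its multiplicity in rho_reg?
Each irreducible V_i of dimension d_i appears with multiplicity d_i, i.e. rho_reg = (direct sum over all irreducibles V_i) d_i V_i. The irreducible dimensions for Z/3Z x Q_8 are 1, 1, 1, 1, 1, 1, 1, 1, 1, 1, 1, 1, 2, 2, 2: 12 irreducibles of dimension 1, each with multiplicity 1; 3 irreducibles of dimension 2, each with multiplicity 2. Total dimension 12*1*1 + 3*2*2 = 24 = |G|.

Argument: General theorem: in the regular representation of a finite group G, each irreducible appears with multiplicity equal to its dimension. Check: dim(rho_reg) = sum d_i^2 = 1 + 1 + 1 + 1 + 1 + 1 + 1 + 1 + 1 + 1 + 1 + 1 + 4 + 4 + 4 = 24 = |G|.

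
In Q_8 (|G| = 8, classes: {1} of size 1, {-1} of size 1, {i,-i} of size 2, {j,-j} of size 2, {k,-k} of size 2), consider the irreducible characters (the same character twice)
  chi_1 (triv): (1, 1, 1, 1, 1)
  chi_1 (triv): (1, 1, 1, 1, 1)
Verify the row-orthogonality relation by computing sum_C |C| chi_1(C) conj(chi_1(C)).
Sum = 8 = |G| = 8; so <chi_1, chi_1> = 1 (norm-1 confirms irreducibility).

Explanation: Compute term by term over conjugacy classes (|C| * chi_1(C) * conj(chi_1(C))):
  1*(1)*conj(1) + 1*(1)*conj(1) + 2*(1)*conj(1) + 2*(1)*conj(1) + 2*(1)*conj(1)
  = (1) + (1) + (2) + (2) + (2)
  = 8.
Dividing by |G| = 8 gives 8/8 = 1, matching the row-orthogonality relation <chi_1, chi_1> = [chi_1 = chi_1].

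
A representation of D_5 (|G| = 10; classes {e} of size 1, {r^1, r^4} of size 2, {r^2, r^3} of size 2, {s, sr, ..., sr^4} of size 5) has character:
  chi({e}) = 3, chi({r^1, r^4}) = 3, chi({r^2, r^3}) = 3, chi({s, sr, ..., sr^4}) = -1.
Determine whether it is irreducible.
Not irreducible (reducible): <chi, chi> = 5 > 1.

Justification: <chi, chi> = (1/|G|) sum_C |C| * |chi(C)|^2 = (1/10)[1*|3|^2 + 2*|3|^2 + 2*|3|^2 + 5*|-1|^2]
  = (1/10)[(9) + (18) + (18) + (5)] = 50/10 = 5.
A character is irreducible iff <chi, chi> = 1, so this representation is reducible.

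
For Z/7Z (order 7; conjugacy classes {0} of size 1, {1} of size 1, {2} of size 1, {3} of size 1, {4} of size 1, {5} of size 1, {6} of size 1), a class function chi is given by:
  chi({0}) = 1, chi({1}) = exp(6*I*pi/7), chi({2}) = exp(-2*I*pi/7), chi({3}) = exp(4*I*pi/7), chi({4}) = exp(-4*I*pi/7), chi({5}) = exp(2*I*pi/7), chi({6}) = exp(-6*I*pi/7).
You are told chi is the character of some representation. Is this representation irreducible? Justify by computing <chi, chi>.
Irreducible: <chi, chi> = 1.

Derivation: <chi, chi> = (1/|G|) sum_C |C| * |chi(C)|^2 = (1/7)[1*|1|^2 + 1*|exp(6*I*pi/7)|^2 + 1*|exp(-2*I*pi/7)|^2 + 1*|exp(4*I*pi/7)|^2 + 1*|exp(-4*I*pi/7)|^2 + 1*|exp(2*I*pi/7)|^2 + 1*|exp(-6*I*pi/7)|^2]
  = (1/7)[(1) + (1) + (1) + (1) + (1) + (1) + (1)] = 7/7 = 1.
(Exp terms are combined using exp(i*s)*conj(exp(i*t)) = exp(i*(s-t)), and sums of them are collapsed using the identity that for every m > 1 the m distinct m-th roots of unity sum to 0, e.g. 1 + exp(2*I*pi/3) + exp(-2*I*pi/3) = 0.)
A character is irreducible iff <chi, chi> = 1, so this representation is irreducible.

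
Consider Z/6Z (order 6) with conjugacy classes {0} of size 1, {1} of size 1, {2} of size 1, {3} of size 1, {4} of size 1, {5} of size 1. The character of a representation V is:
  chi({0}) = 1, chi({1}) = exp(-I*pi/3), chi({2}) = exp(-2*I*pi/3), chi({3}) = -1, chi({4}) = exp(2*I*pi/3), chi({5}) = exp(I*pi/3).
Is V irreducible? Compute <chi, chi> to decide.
Irreducible: <chi, chi> = 1.

Why: <chi, chi> = (1/|G|) sum_C |C| * |chi(C)|^2 = (1/6)[1*|1|^2 + 1*|exp(-I*pi/3)|^2 + 1*|exp(-2*I*pi/3)|^2 + 1*|-1|^2 + 1*|exp(2*I*pi/3)|^2 + 1*|exp(I*pi/3)|^2]
  = (1/6)[(1) + (1) + (1) + (1) + (1) + (1)] = 6/6 = 1.
(Exp terms are combined using exp(i*s)*conj(exp(i*t)) = exp(i*(s-t)), and sums of them are collapsed using the identity that for every m > 1 the m distinct m-th roots of unity sum to 0, e.g. 1 + exp(2*I*pi/3) + exp(-2*I*pi/3) = 0.)
A character is irreducible iff <chi, chi> = 1, so this representation is irreducible.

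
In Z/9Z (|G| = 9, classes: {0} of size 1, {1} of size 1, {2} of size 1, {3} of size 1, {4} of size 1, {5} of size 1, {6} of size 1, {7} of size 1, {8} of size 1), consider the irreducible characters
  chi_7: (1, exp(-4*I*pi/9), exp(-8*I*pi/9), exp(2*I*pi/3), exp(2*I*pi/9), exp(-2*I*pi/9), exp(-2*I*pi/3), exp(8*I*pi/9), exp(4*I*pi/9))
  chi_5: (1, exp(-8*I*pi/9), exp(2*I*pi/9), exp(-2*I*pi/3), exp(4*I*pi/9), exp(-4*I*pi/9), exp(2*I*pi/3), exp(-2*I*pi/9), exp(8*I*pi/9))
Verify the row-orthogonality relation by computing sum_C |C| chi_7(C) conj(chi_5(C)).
Sum = 0; so <chi_7, chi_5> = 0 (distinct irreducibles are orthogonal).

Justification: Compute term by term over conjugacy classes (|C| * chi_7(C) * conj(chi_5(C))):
  1*(1)*conj(1) + 1*(exp(-4*I*pi/9))*conj(exp(-8*I*pi/9)) + 1*(exp(-8*I*pi/9))*conj(exp(2*I*pi/9)) + 1*(exp(2*I*pi/3))*conj(exp(-2*I*pi/3)) + 1*(exp(2*I*pi/9))*conj(exp(4*I*pi/9)) + 1*(exp(-2*I*pi/9))*conj(exp(-4*I*pi/9)) + 1*(exp(-2*I*pi/3))*conj(exp(2*I*pi/3)) + 1*(exp(8*I*pi/9))*conj(exp(-2*I*pi/9)) + 1*(exp(4*I*pi/9))*conj(exp(8*I*pi/9))
  = (1) + (exp(4*I*pi/9)) + (exp(8*I*pi/9)) + (exp(-2*I*pi/3)) + (exp(-2*I*pi/9)) + (exp(2*I*pi/9)) + (exp(2*I*pi/3)) + (exp(-8*I*pi/9)) + (exp(-4*I*pi/9))
  = 0.
(Exp terms are combined using exp(i*s)*conj(exp(i*t)) = exp(i*(s-t)), and sums of them are collapsed using the identity that for every m > 1 the m distinct m-th roots of unity sum to 0, e.g. 1 + exp(2*I*pi/3) + exp(-2*I*pi/3) = 0.)
Dividing by |G| = 9 gives 0/9 = 0, matching the row-orthogonality relation <chi_7, chi_5> = [chi_7 = chi_5].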